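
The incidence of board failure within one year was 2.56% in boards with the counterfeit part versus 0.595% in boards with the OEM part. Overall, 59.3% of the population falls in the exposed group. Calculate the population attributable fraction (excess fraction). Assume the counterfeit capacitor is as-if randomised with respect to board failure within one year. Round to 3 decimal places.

p₁ = 0.0256, p₀ = 0.00595.
Overall risk P(Y=1) = π·p₁ + (1−π)·p₀ = 0.593×0.0256 + 0.407×0.00595 = 0.017602.
Under exogeneity, PAF = [P(Y=1) − p₀] / P(Y=1).
PAF = (0.017602 − 0.00595) / 0.017602 ≈ 0.6620

PAF ≈ 0.662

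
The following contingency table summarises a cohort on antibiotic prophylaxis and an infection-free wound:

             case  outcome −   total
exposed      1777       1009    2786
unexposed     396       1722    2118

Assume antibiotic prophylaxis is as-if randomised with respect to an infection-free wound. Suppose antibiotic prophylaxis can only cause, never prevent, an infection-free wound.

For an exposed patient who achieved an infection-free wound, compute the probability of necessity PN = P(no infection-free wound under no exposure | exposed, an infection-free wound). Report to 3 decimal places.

p₁ = P(outcome | exposed) = 1777/2786 = 0.63783
p₀ = P(outcome | unexposed) = 396/2118 = 0.18697
Under exogeneity and monotonicity, PN = (p₁ − p₀) / p₁.
PN = (0.63783 − 0.18697) / 0.63783 = 0.45086 / 0.63783 ≈ 0.7069

PN ≈ 0.707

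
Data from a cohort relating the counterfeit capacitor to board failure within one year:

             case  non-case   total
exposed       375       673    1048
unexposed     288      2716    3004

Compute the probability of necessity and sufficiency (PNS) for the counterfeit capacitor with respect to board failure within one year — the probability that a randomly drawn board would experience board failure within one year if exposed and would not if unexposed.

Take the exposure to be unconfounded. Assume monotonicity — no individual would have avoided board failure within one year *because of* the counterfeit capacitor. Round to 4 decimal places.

PNS ≈ 0.2620

p₁ = P(outcome | exposed) = 375/1048 = 0.35782
p₀ = P(outcome | unexposed) = 288/3004 = 0.095872
Under exogeneity and monotonicity, PNS = p₁ − p₀.
PNS = 0.35782 − 0.095872 = 0.26195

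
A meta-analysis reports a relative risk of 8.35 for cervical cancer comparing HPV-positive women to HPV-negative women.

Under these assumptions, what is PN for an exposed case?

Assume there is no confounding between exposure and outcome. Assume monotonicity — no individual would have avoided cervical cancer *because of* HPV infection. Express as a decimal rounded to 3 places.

Under exogeneity and monotonicity, PN = (RR − 1) / RR = 1 − 1/RR.
PN = (8.35 − 1) / 8.35 = 7.35 / 8.35 ≈ 0.8802

PN ≈ 0.880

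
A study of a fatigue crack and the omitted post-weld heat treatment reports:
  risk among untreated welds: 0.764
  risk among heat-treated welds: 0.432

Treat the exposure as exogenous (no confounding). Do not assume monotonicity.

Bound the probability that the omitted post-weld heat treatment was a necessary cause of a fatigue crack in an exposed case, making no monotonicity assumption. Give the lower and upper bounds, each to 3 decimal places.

0.435 ≤ PN ≤ 0.743

Let p₁ = 0.764, p₀ = 0.432.
Under exogeneity alone the bounds on PN are max{0,(p₁−p₀)/p₁} ≤ PN ≤ min{1,(1−p₀)/p₁}.
  lower = (p₁ − p₀)/p₁ = 0.332 / 0.764 ≈ 0.4346
  upper = min{1, (1 − p₀)/p₁} = 0.568 / 0.764 ≈ 0.7435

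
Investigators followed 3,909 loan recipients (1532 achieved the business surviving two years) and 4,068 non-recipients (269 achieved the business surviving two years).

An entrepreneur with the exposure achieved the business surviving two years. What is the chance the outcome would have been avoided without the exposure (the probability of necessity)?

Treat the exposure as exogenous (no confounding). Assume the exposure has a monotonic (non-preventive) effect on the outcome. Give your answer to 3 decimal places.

p₁ = P(outcome | exposed) = 1532/3909 = 0.39192
p₀ = P(outcome | unexposed) = 269/4068 = 0.066126
Under exogeneity and monotonicity, PN = (p₁ − p₀) / p₁.
PN = (0.39192 − 0.066126) / 0.39192 = 0.32579 / 0.39192 ≈ 0.8313

PN ≈ 0.831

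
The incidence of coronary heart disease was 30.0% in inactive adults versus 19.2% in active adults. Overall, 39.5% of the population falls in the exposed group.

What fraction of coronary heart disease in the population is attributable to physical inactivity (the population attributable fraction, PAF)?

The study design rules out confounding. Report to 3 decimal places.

PAF ≈ 0.182

p₁ = 0.3, p₀ = 0.192.
Overall risk P(Y=1) = π·p₁ + (1−π)·p₀ = 0.395×0.3 + 0.605×0.192 = 0.23466.
Under exogeneity, PAF = [P(Y=1) − p₀] / P(Y=1).
PAF = (0.23466 − 0.192) / 0.23466 ≈ 0.1818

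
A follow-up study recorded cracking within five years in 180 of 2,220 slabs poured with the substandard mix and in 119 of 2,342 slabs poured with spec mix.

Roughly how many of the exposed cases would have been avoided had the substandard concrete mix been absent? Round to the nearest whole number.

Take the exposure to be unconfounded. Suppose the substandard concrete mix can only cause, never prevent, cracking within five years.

p₁ = P(outcome | exposed) = 180/2220 = 0.081081
p₀ = P(outcome | unexposed) = 119/2342 = 0.050811
PN = (p₁ − p₀)/p₁ = (0.081081 − 0.050811) / 0.081081 ≈ 0.37333.
Attributable cases ≈ PN × (exposed cases) = 0.37333 × 180 ≈ 67.20.

about 67 cases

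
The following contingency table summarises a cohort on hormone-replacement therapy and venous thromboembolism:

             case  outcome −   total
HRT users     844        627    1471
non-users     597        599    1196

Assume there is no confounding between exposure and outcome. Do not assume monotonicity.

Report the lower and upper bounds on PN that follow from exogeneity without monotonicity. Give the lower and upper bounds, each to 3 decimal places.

p₁ = P(outcome | exposed) = 844/1471 = 0.57376
p₀ = P(outcome | unexposed) = 597/1196 = 0.49916
Under exogeneity alone the bounds on PN are max{0,(p₁−p₀)/p₁} ≤ PN ≤ min{1,(1−p₀)/p₁}.
  lower = (p₁ − p₀)/p₁ = 0.074595 / 0.57376 ≈ 0.1300
  upper = min{1, (1 − p₀)/p₁} = 0.50084 / 0.57376 ≈ 0.8729

0.130 ≤ PN ≤ 0.873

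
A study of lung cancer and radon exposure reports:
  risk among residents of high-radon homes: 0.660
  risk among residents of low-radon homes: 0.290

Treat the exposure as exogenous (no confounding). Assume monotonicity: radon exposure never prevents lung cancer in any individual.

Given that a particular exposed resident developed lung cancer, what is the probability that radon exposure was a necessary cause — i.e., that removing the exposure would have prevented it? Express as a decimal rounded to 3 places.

PN ≈ 0.561

Let p₁ = 0.66, p₀ = 0.29.
Under exogeneity and monotonicity, PN = (p₁ − p₀) / p₁.
PN = (0.66 − 0.29) / 0.66 = 0.37 / 0.66 ≈ 0.5606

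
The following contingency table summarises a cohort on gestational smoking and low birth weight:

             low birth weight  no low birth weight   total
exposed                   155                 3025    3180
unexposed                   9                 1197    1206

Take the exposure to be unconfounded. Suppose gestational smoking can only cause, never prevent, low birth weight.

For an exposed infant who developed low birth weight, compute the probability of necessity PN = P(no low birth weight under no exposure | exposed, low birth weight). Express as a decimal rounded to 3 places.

PN ≈ 0.847

p₁ = P(outcome | exposed) = 155/3180 = 0.048742
p₀ = P(outcome | unexposed) = 9/1206 = 0.0074627
Under exogeneity and monotonicity, PN = (p₁ − p₀) / p₁.
PN = (0.048742 − 0.0074627) / 0.048742 = 0.041279 / 0.048742 ≈ 0.8469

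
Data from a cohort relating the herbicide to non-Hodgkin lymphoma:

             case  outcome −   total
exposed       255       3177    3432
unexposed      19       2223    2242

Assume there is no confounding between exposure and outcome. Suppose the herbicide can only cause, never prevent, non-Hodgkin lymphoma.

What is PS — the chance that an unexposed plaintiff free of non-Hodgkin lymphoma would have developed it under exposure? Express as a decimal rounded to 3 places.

PS ≈ 0.066

p₁ = P(outcome | exposed) = 255/3432 = 0.074301
p₀ = P(outcome | unexposed) = 19/2242 = 0.0084746
Under exogeneity and monotonicity, PS = (p₁ − p₀)/(1 − p₀).
PS = (0.074301 − 0.0084746) / 0.99153 ≈ 0.0664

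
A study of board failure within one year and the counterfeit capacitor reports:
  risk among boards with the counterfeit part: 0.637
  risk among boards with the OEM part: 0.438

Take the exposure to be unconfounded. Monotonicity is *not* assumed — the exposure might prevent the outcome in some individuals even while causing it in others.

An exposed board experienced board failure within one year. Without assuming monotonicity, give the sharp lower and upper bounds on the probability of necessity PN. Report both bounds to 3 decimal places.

Let p₁ = 0.637, p₀ = 0.438.
Under exogeneity alone the bounds on PN are max{0,(p₁−p₀)/p₁} ≤ PN ≤ min{1,(1−p₀)/p₁}.
  lower = (p₁ − p₀)/p₁ = 0.199 / 0.637 ≈ 0.3124
  upper = min{1, (1 − p₀)/p₁} = 0.562 / 0.637 ≈ 0.8823

0.312 ≤ PN ≤ 0.882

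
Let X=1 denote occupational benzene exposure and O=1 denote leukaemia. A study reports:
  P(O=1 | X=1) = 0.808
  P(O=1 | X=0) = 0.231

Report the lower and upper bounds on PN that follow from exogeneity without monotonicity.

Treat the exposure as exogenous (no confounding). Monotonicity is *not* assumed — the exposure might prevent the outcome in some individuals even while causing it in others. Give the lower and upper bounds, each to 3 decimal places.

Let p₁ = 0.808, p₀ = 0.231.
Under exogeneity alone the bounds on PN are max{0,(p₁−p₀)/p₁} ≤ PN ≤ min{1,(1−p₀)/p₁}.
  lower = (p₁ − p₀)/p₁ = 0.577 / 0.808 ≈ 0.7141
  upper = min{1, (1 − p₀)/p₁} = 0.769 / 0.808 ≈ 0.9517

0.714 ≤ PN ≤ 0.952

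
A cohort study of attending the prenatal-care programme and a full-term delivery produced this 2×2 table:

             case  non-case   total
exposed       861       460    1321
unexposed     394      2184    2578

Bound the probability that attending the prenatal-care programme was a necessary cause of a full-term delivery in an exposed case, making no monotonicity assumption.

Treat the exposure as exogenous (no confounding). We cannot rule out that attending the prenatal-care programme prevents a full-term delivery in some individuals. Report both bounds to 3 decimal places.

p₁ = P(outcome | exposed) = 861/1321 = 0.65178
p₀ = P(outcome | unexposed) = 394/2578 = 0.15283
Under exogeneity alone the bounds on PN are max{0,(p₁−p₀)/p₁} ≤ PN ≤ min{1,(1−p₀)/p₁}.
  lower = (p₁ − p₀)/p₁ = 0.49895 / 0.65178 ≈ 0.7655
  upper = min{1, (1 − p₀)/p₁} = 0.84717 / 0.65178 ≈ 1.2998 → capped at 1

0.766 ≤ PN ≤ 1.000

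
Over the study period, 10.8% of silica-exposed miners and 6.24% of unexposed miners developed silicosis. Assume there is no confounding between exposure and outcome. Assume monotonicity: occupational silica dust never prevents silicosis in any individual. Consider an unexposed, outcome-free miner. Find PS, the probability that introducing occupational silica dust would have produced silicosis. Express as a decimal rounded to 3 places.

PS ≈ 0.049

p₁ = 0.108, p₀ = 0.0624.
Under exogeneity and monotonicity, PS = (p₁ − p₀) / (1 − p₀).
PS = (0.108 − 0.0624) / (1 − 0.0624) = 0.0456 / 0.9376 ≈ 0.0486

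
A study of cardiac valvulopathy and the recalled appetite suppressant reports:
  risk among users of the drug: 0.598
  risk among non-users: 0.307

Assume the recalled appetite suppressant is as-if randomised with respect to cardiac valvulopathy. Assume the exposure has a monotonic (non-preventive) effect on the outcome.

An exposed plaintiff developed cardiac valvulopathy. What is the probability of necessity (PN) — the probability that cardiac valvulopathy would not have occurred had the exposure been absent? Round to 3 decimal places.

PN ≈ 0.487

Let p₁ = 0.598, p₀ = 0.307.
Under exogeneity and monotonicity, PN = (p₁ − p₀) / p₁.
PN = (0.598 − 0.307) / 0.598 = 0.291 / 0.598 ≈ 0.4866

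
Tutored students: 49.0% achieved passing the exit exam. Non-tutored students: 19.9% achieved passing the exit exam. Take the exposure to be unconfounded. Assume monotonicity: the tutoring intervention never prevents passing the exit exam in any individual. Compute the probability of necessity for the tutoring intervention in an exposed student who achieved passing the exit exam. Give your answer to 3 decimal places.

PN ≈ 0.594

p₁ = 0.49, p₀ = 0.199.
Under exogeneity and monotonicity, PN = (p₁ − p₀) / p₁.
PN = (0.49 − 0.199) / 0.49 = 0.291 / 0.49 ≈ 0.5939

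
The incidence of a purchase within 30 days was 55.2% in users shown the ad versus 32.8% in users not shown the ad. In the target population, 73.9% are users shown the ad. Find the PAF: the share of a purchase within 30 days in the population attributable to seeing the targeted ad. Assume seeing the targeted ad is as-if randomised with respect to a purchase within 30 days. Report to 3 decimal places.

PAF ≈ 0.335

p₁ = 0.552, p₀ = 0.328.
Overall risk P(Y=1) = π·p₁ + (1−π)·p₀ = 0.739×0.552 + 0.261×0.328 = 0.49354.
Under exogeneity, PAF = [P(Y=1) − p₀] / P(Y=1).
PAF = (0.49354 − 0.328) / 0.49354 ≈ 0.3354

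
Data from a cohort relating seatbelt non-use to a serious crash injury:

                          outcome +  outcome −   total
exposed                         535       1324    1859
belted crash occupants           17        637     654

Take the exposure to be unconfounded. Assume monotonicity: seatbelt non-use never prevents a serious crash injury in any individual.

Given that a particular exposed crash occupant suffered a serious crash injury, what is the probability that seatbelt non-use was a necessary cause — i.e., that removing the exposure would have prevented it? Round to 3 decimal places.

p₁ = P(outcome | exposed) = 535/1859 = 0.28779
p₀ = P(outcome | unexposed) = 17/654 = 0.025994
Under exogeneity and monotonicity, PN = (p₁ − p₀)/p₁.
PN = (0.28779 − 0.025994) / 0.28779 ≈ 0.9097

PN ≈ 0.910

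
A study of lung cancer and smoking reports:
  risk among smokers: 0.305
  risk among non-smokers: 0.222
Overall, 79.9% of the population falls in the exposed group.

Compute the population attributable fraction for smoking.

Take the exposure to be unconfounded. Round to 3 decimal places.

Let p₁ = 0.305, p₀ = 0.222.
Overall risk P(Y=1) = π·p₁ + (1−π)·p₀ = 0.799×0.305 + 0.201×0.222 = 0.28832.
Under exogeneity, PAF = [P(Y=1) − p₀] / P(Y=1).
PAF = (0.28832 − 0.222) / 0.28832 ≈ 0.2300

PAF ≈ 0.230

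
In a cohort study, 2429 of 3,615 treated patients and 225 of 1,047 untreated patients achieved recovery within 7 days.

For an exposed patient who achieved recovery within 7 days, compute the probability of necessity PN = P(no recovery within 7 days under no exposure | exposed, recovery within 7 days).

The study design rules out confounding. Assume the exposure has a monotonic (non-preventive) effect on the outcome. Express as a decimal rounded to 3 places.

p₁ = P(outcome | exposed) = 2429/3615 = 0.67192
p₀ = P(outcome | unexposed) = 225/1047 = 0.2149
Under exogeneity and monotonicity, PN = (p₁ − p₀) / p₁.
PN = (0.67192 − 0.2149) / 0.67192 = 0.45702 / 0.67192 ≈ 0.6802

PN ≈ 0.680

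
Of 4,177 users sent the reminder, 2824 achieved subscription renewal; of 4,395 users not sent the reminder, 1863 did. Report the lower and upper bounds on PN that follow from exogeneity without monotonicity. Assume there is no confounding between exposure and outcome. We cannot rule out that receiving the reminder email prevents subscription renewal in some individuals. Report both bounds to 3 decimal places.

0.373 ≤ PN ≤ 0.852

p₁ = P(outcome | exposed) = 2824/4177 = 0.67608
p₀ = P(outcome | unexposed) = 1863/4395 = 0.42389
Under exogeneity alone the bounds on PN are max{0,(p₁−p₀)/p₁} ≤ PN ≤ min{1,(1−p₀)/p₁}.
  lower = (p₁ − p₀)/p₁ = 0.25219 / 0.67608 ≈ 0.3730
  upper = min{1, (1 − p₀)/p₁} = 0.57611 / 0.67608 ≈ 0.8521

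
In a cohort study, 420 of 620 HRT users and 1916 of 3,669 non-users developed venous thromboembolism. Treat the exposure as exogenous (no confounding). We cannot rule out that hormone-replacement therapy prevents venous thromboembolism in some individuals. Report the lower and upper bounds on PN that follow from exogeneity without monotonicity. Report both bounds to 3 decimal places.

0.229 ≤ PN ≤ 0.705

p₁ = P(outcome | exposed) = 420/620 = 0.67742
p₀ = P(outcome | unexposed) = 1916/3669 = 0.52221
Under exogeneity alone the bounds on PN are max{0,(p₁−p₀)/p₁} ≤ PN ≤ min{1,(1−p₀)/p₁}.
  lower = (p₁ − p₀)/p₁ = 0.15521 / 0.67742 ≈ 0.2291
  upper = min{1, (1 − p₀)/p₁} = 0.47779 / 0.67742 ≈ 0.7053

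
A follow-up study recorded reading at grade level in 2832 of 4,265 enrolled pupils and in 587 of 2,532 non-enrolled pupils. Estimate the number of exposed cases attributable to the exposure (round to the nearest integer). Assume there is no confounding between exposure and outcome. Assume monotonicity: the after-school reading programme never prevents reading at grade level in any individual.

p₁ = P(outcome | exposed) = 2832/4265 = 0.66401
p₀ = P(outcome | unexposed) = 587/2532 = 0.23183
PN = (p₁ − p₀)/p₁ = (0.66401 − 0.23183) / 0.66401 ≈ 0.65086.
Attributable cases ≈ PN × (exposed cases) = 0.65086 × 2832 ≈ 1843.23.

about 1843 cases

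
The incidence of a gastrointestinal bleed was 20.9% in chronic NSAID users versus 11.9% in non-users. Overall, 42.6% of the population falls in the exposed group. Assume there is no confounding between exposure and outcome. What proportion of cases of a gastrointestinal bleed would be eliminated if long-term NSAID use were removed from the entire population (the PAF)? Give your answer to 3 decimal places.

p₁ = 0.209, p₀ = 0.119.
Overall risk P(Y=1) = π·p₁ + (1−π)·p₀ = 0.426×0.209 + 0.574×0.119 = 0.15734.
Under exogeneity, PAF = [P(Y=1) − p₀] / P(Y=1).
PAF = (0.15734 − 0.119) / 0.15734 ≈ 0.2437

PAF ≈ 0.244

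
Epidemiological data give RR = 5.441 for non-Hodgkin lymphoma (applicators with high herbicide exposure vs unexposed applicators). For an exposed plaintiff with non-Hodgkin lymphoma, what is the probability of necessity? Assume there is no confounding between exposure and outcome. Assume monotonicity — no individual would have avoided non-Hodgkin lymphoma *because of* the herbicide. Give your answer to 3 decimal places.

Under exogeneity and monotonicity, PN = (RR − 1) / RR = 1 − 1/RR.
PN = (5.441 − 1) / 5.441 = 4.441 / 5.441 ≈ 0.8162

PN ≈ 0.816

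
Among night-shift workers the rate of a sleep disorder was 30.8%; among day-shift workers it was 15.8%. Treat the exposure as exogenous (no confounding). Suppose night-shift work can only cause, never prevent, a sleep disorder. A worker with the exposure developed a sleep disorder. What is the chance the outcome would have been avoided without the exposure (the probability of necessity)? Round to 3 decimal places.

PN ≈ 0.487

p₁ = 0.308, p₀ = 0.158.
Under exogeneity and monotonicity, PN = (p₁ − p₀) / p₁.
PN = (0.308 − 0.158) / 0.308 = 0.15 / 0.308 ≈ 0.4870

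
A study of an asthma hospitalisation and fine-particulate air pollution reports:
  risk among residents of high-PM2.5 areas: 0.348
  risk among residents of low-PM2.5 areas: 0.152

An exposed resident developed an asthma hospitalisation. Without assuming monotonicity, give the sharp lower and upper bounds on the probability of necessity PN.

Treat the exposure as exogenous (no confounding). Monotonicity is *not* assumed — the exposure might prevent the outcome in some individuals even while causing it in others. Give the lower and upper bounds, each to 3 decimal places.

0.563 ≤ PN ≤ 1.000

Let p₁ = 0.348, p₀ = 0.152.
Under exogeneity alone the bounds on PN are max{0,(p₁−p₀)/p₁} ≤ PN ≤ min{1,(1−p₀)/p₁}.
  lower = (p₁ − p₀)/p₁ = 0.196 / 0.348 ≈ 0.5632
  upper = min{1, (1 − p₀)/p₁} = 0.848 / 0.348 ≈ 2.4368 → capped at 1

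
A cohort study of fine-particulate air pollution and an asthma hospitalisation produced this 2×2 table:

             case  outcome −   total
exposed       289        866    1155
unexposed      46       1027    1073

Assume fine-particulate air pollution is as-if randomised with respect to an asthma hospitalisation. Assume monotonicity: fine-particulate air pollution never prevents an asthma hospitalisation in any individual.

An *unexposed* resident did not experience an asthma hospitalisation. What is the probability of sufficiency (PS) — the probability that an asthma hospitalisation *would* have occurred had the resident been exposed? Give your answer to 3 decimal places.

p₁ = P(outcome | exposed) = 289/1155 = 0.25022
p₀ = P(outcome | unexposed) = 46/1073 = 0.04287
Under exogeneity and monotonicity, PS = (p₁ − p₀) / (1 − p₀).
PS = (0.25022 − 0.04287) / (1 − 0.04287) = 0.20735 / 0.95713 ≈ 0.2166

PS ≈ 0.217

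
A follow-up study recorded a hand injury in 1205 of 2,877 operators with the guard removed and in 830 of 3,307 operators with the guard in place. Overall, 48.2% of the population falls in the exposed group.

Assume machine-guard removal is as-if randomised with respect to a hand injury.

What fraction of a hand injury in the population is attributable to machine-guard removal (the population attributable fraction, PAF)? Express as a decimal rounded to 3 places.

p₁ = P(outcome | exposed) = 1205/2877 = 0.41884
p₀ = P(outcome | unexposed) = 830/3307 = 0.25098
Overall risk P(Y=1) = π·p₁ + (1−π)·p₀ = 0.482×0.41884 + 0.518×0.25098 = 0.33189.
Under exogeneity, PAF = [P(Y=1) − p₀] / P(Y=1).
PAF = (0.33189 − 0.25098) / 0.33189 ≈ 0.2438

PAF ≈ 0.244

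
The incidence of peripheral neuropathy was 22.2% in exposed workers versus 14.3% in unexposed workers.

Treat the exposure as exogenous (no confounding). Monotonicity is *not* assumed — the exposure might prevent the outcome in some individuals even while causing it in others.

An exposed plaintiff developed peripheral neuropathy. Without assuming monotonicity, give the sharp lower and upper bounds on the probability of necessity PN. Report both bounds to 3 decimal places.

p₁ = 0.222, p₀ = 0.143.
Under exogeneity alone the bounds on PN are max{0,(p₁−p₀)/p₁} ≤ PN ≤ min{1,(1−p₀)/p₁}.
  lower = (p₁ − p₀)/p₁ = 0.079 / 0.222 ≈ 0.3559
  upper = min{1, (1 − p₀)/p₁} = 0.857 / 0.222 ≈ 3.8604 → capped at 1

0.356 ≤ PN ≤ 1.000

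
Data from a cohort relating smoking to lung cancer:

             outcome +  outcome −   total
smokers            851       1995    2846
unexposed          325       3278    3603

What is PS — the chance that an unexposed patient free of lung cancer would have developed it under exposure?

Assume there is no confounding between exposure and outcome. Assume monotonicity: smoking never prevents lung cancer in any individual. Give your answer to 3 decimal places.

PS ≈ 0.230

p₁ = P(outcome | exposed) = 851/2846 = 0.29902
p₀ = P(outcome | unexposed) = 325/3603 = 0.090203
Under exogeneity and monotonicity, PS = (p₁ − p₀) / (1 − p₀).
PS = (0.29902 − 0.090203) / (1 − 0.090203) = 0.20881 / 0.9098 ≈ 0.2295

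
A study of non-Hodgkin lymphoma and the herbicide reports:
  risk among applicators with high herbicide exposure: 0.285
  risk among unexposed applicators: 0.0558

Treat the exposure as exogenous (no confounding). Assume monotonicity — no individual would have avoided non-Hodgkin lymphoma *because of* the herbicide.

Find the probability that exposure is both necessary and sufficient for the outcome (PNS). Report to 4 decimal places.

PNS ≈ 0.2292

Let p₁ = 0.285, p₀ = 0.0558.
Under exogeneity and monotonicity, PNS = p₁ − p₀.
PNS = 0.285 − 0.0558 = 0.2292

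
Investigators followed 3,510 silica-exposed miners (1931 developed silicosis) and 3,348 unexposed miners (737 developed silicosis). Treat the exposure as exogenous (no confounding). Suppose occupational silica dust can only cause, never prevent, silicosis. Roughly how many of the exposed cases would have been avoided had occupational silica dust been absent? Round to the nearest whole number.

about 1158 cases

p₁ = P(outcome | exposed) = 1931/3510 = 0.55014
p₀ = P(outcome | unexposed) = 737/3348 = 0.22013
PN = (p₁ − p₀)/p₁ = (0.55014 − 0.22013) / 0.55014 ≈ 0.59986.
Attributable cases ≈ PN × (exposed cases) = 0.59986 × 1931 ≈ 1158.34.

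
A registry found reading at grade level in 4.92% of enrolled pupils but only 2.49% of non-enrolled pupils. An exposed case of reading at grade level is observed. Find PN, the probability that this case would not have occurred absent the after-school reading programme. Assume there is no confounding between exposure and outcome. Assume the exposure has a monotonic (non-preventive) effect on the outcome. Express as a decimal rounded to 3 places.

p₁ = 0.0492, p₀ = 0.0249.
Under exogeneity and monotonicity, PN = (p₁ − p₀) / p₁.
PN = (0.0492 − 0.0249) / 0.0492 = 0.0243 / 0.0492 ≈ 0.4939

PN ≈ 0.494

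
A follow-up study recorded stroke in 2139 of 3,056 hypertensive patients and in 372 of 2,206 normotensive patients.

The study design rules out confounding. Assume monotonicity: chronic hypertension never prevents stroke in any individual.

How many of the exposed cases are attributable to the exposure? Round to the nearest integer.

p₁ = P(outcome | exposed) = 2139/3056 = 0.69993
p₀ = P(outcome | unexposed) = 372/2206 = 0.16863
PN = (p₁ − p₀)/p₁ = (0.69993 − 0.16863) / 0.69993 ≈ 0.75908.
Attributable cases ≈ PN × (exposed cases) = 0.75908 × 2139 ≈ 1623.66.

about 1624 cases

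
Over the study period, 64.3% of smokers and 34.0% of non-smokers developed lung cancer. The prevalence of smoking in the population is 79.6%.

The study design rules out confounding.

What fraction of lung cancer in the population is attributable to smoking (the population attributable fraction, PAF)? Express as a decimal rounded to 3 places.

PAF ≈ 0.415

p₁ = 0.643, p₀ = 0.34.
Overall risk P(Y=1) = π·p₁ + (1−π)·p₀ = 0.796×0.643 + 0.204×0.34 = 0.58119.
Under exogeneity, PAF = [P(Y=1) − p₀] / P(Y=1).
PAF = (0.58119 − 0.34) / 0.58119 ≈ 0.4150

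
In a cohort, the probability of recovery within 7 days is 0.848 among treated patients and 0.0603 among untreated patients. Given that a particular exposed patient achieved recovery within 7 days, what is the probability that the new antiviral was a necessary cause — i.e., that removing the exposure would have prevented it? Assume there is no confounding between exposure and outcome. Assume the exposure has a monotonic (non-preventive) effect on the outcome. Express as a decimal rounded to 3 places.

PN ≈ 0.929

Let p₁ = 0.848, p₀ = 0.0603.
Under exogeneity and monotonicity, PN = (p₁ − p₀) / p₁.
PN = (0.848 − 0.0603) / 0.848 = 0.7877 / 0.848 ≈ 0.9289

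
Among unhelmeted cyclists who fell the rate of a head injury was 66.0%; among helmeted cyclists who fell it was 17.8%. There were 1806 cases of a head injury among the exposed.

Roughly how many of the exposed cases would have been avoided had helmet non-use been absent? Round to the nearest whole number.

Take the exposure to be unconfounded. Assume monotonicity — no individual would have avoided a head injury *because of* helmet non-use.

about 1319 cases

p₁ = 0.66, p₀ = 0.178.
PN = (p₁ − p₀)/p₁ = (0.66 − 0.178) / 0.66 ≈ 0.73030.
Attributable cases ≈ PN × (exposed cases) = 0.73030 × 1806 ≈ 1318.93.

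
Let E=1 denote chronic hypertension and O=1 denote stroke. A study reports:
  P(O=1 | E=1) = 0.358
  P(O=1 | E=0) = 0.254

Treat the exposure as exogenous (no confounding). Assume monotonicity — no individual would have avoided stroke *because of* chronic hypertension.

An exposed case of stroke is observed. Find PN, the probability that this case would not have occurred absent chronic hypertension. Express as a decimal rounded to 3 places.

Let p₁ = 0.358, p₀ = 0.254.
Under exogeneity and monotonicity, PN = (p₁ − p₀) / p₁.
PN = (0.358 − 0.254) / 0.358 = 0.104 / 0.358 ≈ 0.2905

PN ≈ 0.291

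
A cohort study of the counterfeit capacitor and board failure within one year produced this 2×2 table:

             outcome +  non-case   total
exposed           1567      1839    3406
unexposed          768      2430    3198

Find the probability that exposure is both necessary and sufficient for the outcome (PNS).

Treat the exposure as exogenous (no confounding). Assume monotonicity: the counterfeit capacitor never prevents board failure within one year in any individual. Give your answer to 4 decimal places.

PNS ≈ 0.2199

p₁ = P(outcome | exposed) = 1567/3406 = 0.46007
p₀ = P(outcome | unexposed) = 768/3198 = 0.24015
Under exogeneity and monotonicity, PNS = p₁ − p₀.
PNS = 0.46007 − 0.24015 = 0.21992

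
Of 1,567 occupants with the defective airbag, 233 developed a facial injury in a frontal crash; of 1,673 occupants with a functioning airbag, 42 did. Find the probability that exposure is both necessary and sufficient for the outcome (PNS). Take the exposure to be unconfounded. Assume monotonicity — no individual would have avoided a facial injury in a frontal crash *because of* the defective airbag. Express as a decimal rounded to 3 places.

p₁ = P(outcome | exposed) = 233/1567 = 0.14869
p₀ = P(outcome | unexposed) = 42/1673 = 0.025105
Under exogeneity and monotonicity, PNS = p₁ − p₀.
PNS = 0.14869 − 0.025105 = 0.12359

PNS ≈ 0.124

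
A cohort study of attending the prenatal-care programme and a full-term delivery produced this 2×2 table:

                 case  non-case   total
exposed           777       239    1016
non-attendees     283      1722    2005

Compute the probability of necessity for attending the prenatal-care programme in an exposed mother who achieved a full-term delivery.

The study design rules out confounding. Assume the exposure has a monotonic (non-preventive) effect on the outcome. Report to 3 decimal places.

p₁ = P(outcome | exposed) = 777/1016 = 0.76476
p₀ = P(outcome | unexposed) = 283/2005 = 0.14115
Under exogeneity and monotonicity, PN = (p₁ − p₀)/p₁.
PN = (0.76476 − 0.14115) / 0.76476 ≈ 0.8154

PN ≈ 0.815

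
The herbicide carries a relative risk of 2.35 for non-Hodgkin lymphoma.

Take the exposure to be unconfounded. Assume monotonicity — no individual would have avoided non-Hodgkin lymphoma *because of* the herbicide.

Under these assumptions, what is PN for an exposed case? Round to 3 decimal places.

Under exogeneity and monotonicity, PN = (RR − 1) / RR = 1 − 1/RR.
PN = (2.35 − 1) / 2.35 = 1.35 / 2.35 ≈ 0.5745

PN ≈ 0.574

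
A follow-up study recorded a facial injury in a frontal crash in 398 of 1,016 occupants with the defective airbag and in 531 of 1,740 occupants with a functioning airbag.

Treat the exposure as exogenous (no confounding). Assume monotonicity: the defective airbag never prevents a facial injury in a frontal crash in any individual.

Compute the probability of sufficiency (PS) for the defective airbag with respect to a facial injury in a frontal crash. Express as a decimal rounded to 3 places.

PS ≈ 0.125

p₁ = P(outcome | exposed) = 398/1016 = 0.39173
p₀ = P(outcome | unexposed) = 531/1740 = 0.30517
Under exogeneity and monotonicity, PS = (p₁ − p₀) / (1 − p₀).
PS = (0.39173 − 0.30517) / (1 − 0.30517) = 0.08656 / 0.69483 ≈ 0.1246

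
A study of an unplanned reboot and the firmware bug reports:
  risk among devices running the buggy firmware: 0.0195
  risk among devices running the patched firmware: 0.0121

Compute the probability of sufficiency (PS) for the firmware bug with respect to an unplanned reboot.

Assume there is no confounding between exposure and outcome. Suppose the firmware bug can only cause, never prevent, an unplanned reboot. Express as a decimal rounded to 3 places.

Let p₁ = 0.0195, p₀ = 0.0121.
Under exogeneity and monotonicity, PS = (p₁ − p₀) / (1 − p₀).
PS = (0.0195 − 0.0121) / (1 − 0.0121) = 0.0074 / 0.9879 ≈ 0.0075

PS ≈ 0.007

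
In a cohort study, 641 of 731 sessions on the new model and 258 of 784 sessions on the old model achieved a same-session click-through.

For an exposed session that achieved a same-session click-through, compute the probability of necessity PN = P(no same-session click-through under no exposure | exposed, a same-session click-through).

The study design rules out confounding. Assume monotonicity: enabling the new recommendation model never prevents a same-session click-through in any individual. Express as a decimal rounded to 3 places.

p₁ = P(outcome | exposed) = 641/731 = 0.87688
p₀ = P(outcome | unexposed) = 258/784 = 0.32908
Under exogeneity and monotonicity, PN = (p₁ − p₀) / p₁.
PN = (0.87688 − 0.32908) / 0.87688 = 0.5478 / 0.87688 ≈ 0.6247

PN ≈ 0.625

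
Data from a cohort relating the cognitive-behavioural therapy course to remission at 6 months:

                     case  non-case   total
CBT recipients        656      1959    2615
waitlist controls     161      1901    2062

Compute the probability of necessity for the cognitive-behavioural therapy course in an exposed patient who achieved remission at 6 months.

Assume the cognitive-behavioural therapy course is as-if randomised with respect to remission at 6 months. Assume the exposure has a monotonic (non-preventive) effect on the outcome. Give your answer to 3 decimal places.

p₁ = P(outcome | exposed) = 656/2615 = 0.25086
p₀ = P(outcome | unexposed) = 161/2062 = 0.07808
Under exogeneity and monotonicity, PN = (p₁ − p₀) / p₁.
PN = (0.25086 − 0.07808) / 0.25086 = 0.17278 / 0.25086 ≈ 0.6888

PN ≈ 0.689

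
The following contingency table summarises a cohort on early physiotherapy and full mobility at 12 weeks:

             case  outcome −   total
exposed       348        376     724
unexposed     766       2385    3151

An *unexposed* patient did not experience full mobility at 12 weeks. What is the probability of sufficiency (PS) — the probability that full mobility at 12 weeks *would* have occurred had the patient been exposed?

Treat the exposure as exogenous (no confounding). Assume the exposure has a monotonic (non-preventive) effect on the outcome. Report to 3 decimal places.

p₁ = P(outcome | exposed) = 348/724 = 0.48066
p₀ = P(outcome | unexposed) = 766/3151 = 0.2431
Under exogeneity and monotonicity, PS = (p₁ − p₀) / (1 − p₀).
PS = (0.48066 − 0.2431) / (1 − 0.2431) = 0.23757 / 0.7569 ≈ 0.3139

PS ≈ 0.314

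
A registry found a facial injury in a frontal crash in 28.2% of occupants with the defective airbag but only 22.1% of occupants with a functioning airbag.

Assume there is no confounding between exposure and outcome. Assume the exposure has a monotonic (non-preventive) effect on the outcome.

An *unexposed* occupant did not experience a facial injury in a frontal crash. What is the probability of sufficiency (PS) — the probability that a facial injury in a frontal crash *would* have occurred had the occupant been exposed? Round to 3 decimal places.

PS ≈ 0.078

p₁ = 0.282, p₀ = 0.221.
Under exogeneity and monotonicity, PS = (p₁ − p₀) / (1 − p₀).
PS = (0.282 − 0.221) / (1 − 0.221) = 0.061 / 0.779 ≈ 0.0783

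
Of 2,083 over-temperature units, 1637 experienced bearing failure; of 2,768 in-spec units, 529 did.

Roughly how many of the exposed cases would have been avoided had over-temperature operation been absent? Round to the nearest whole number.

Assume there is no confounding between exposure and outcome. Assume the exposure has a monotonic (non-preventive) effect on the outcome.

p₁ = P(outcome | exposed) = 1637/2083 = 0.78589
p₀ = P(outcome | unexposed) = 529/2768 = 0.19111
PN = (p₁ − p₀)/p₁ = (0.78589 − 0.19111) / 0.78589 ≈ 0.75682.
Attributable cases ≈ PN × (exposed cases) = 0.75682 × 1637 ≈ 1238.91.

about 1239 cases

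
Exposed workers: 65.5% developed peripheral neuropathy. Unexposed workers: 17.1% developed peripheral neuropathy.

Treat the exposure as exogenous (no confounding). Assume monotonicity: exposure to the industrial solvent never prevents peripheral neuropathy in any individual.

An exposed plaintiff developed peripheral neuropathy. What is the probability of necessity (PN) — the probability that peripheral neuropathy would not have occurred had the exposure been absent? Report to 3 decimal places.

PN ≈ 0.739

p₁ = 0.655, p₀ = 0.171.
Under exogeneity and monotonicity, PN = (p₁ − p₀) / p₁.
PN = (0.655 − 0.171) / 0.655 = 0.484 / 0.655 ≈ 0.7389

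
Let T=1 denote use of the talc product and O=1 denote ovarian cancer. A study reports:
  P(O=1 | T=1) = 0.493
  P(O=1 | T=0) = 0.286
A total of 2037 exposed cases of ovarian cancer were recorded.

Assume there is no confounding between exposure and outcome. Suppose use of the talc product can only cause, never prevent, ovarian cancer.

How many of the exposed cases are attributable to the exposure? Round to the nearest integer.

Let p₁ = 0.493, p₀ = 0.286.
PN = (p₁ − p₀)/p₁ = (0.493 − 0.286) / 0.493 ≈ 0.41988.
Attributable cases ≈ PN × (exposed cases) = 0.41988 × 2037 ≈ 855.29.

about 855 cases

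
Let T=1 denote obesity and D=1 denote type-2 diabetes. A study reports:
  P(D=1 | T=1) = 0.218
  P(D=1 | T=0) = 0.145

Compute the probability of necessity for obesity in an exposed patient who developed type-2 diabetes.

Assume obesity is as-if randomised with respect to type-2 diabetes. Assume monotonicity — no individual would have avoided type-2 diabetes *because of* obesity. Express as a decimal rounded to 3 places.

Let p₁ = 0.218, p₀ = 0.145.
Under exogeneity and monotonicity, PN = (p₁ − p₀) / p₁.
PN = (0.218 − 0.145) / 0.218 = 0.073 / 0.218 ≈ 0.3349

PN ≈ 0.335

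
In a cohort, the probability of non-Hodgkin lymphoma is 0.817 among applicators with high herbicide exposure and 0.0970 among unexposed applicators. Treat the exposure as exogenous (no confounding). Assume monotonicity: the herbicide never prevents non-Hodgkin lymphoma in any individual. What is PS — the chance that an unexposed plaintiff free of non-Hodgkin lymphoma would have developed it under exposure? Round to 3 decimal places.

Let p₁ = 0.817, p₀ = 0.097.
Under exogeneity and monotonicity, PS = (p₁ − p₀) / (1 − p₀).
PS = (0.817 − 0.097) / (1 − 0.097) = 0.72 / 0.903 ≈ 0.7973

PS ≈ 0.797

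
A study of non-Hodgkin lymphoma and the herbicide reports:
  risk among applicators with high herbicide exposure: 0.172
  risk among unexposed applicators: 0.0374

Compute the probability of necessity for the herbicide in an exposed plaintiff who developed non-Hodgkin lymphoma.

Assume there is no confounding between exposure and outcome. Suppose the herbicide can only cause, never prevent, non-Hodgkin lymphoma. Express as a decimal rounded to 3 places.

Let p₁ = 0.172, p₀ = 0.0374.
Under exogeneity and monotonicity, PN = (p₁ − p₀) / p₁.
PN = (0.172 − 0.0374) / 0.172 = 0.1346 / 0.172 ≈ 0.7826

PN ≈ 0.783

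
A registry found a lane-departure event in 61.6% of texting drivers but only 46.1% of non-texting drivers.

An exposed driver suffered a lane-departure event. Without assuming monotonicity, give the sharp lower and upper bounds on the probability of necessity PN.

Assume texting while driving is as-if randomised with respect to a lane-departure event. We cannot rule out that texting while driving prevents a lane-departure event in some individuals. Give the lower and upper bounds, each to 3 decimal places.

p₁ = 0.616, p₀ = 0.461.
Under exogeneity alone the bounds on PN are max{0,(p₁−p₀)/p₁} ≤ PN ≤ min{1,(1−p₀)/p₁}.
  lower = (p₁ − p₀)/p₁ = 0.155 / 0.616 ≈ 0.2516
  upper = min{1, (1 − p₀)/p₁} = 0.539 / 0.616 ≈ 0.8750

0.252 ≤ PN ≤ 0.875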